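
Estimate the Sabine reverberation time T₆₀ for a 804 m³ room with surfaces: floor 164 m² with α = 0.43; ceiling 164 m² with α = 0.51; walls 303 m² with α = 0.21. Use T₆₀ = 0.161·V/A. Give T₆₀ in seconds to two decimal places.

Summing Sᵢαᵢ: 164·0.43 + 164·0.51 + 303·0.21 = 217.79 m².
T₆₀ = 0.161·V/A = 0.161·804/217.79 = 0.594 s.

0.59 s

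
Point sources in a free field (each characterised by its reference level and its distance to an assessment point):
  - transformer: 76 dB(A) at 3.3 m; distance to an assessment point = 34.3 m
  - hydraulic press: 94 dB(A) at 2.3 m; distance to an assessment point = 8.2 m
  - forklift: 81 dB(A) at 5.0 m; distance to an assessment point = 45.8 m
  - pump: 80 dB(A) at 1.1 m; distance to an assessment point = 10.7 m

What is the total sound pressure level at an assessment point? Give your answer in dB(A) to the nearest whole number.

First find each source's level at the receiver (point-source: −20·log₁₀(r/r_ref)), then combine on an intensity basis.
transformer: 76 − 20·log₁₀(34.3/3.3) = 76 − 20.34 = 55.66 dB(A).
hydraulic press: 94 − 20·log₁₀(8.2/2.3) = 94 − 11.04 = 82.96 dB(A).
forklift: 81 − 20·log₁₀(45.8/5.0) = 81 − 19.24 = 61.76 dB(A).
pump: 80 − 20·log₁₀(10.7/1.1) = 80 − 19.76 = 60.24 dB(A).
Σ 10^(L/10) = 2.005e+08 → L_total = 10·log₁₀(2.005e+08) = 83.02 dB(A).

83 dB(A)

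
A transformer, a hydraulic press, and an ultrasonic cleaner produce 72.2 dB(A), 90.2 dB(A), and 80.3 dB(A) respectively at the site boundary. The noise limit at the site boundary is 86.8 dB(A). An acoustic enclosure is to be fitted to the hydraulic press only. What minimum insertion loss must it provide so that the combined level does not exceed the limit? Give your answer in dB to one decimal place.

Fixed contribution from the other sources: Σ 10^(L/10) = 10^(72.2/10) + 10^(80.3/10) = 1.237e+08 (80.93 dB(A)).
To meet 86.8 dB(A) overall, the treated hydraulic press may contribute at most 10^(86.8/10) − 1.237e+08 = 3.549e+08, i.e. 85.50 dB(A).
Required insertion loss = 90.2 − 85.50 = 4.70 dB.

4.7 dB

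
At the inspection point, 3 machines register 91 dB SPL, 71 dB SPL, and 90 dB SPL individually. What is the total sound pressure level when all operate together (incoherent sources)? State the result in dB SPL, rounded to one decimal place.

Incoherent sources combine by intensity addition: L_total = 10·log₁₀(Σ 10^(L_i/10)).
Σ 10^(L/10) = 10^(91/10) + 10^(71/10) + 10^(90/10) = 2.272e+09.
L_total = 10·log₁₀(2.272e+09) = 93.56 dB SPL.

93.6 dB SPL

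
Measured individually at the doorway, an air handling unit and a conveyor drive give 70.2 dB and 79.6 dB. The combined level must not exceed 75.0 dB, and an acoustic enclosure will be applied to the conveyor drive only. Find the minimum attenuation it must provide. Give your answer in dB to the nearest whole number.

6 dB

The untreated sources together contribute 10^(70.2/10) = 1.047e+07, i.e. 70.20 dB.
The limit corresponds to 10^(75.0/10) = 3.162e+07; subtracting the fixed part leaves 2.115e+07 for the conveyor drive, i.e. 73.25 dB.
Required insertion loss = 79.6 − 73.25 = 6.35 dB.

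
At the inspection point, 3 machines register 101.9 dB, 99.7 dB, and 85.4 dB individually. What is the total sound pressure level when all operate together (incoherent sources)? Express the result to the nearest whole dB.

For uncorrelated sources the intensities add, so convert each level to linear form, sum, and take 10·log₁₀ of the total.
Σ 10^(L/10) = 10^(101.9/10) + 10^(99.7/10) + 10^(85.4/10) = 2.517e+10.
L_total = 10·log₁₀(2.517e+10) = 104.01 dB.

104 dB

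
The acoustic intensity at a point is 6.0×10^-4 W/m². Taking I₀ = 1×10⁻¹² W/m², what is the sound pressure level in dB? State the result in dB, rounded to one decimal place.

I/I₀ = 6.0×10^-4/10⁻¹² = 6.0×10^8, and L = 10·log₁₀(I/I₀).
L = 10·(0.7782 + 8) = 87.78 dB.

87.8 dB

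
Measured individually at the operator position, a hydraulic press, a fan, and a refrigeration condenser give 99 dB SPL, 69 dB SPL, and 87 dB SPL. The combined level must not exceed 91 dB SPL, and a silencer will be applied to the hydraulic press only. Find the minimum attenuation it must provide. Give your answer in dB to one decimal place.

Everything except the hydraulic press sums to 10^(69/10) + 10^(87/10) = 5.091e+08 in linear terms, 87.07 dB SPL.
The limit corresponds to 10^(91/10) = 1.259e+09; subtracting the fixed part leaves 7.498e+08 for the hydraulic press, i.e. 88.75 dB SPL.
Required insertion loss = 99 − 88.75 = 10.25 dB.

10.3 dB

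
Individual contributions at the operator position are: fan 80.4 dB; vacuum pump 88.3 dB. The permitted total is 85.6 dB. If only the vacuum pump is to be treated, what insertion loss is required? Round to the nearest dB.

4 dB

The untreated sources together contribute 10^(80.4/10) = 1.096e+08, i.e. 80.40 dB.
The limit corresponds to 10^(85.6/10) = 3.631e+08; subtracting the fixed part leaves 2.534e+08 for the vacuum pump, i.e. 84.04 dB.
So the vacuum pump must be reduced from 88.3 to 84.04 dB: IL = 4.26 dB.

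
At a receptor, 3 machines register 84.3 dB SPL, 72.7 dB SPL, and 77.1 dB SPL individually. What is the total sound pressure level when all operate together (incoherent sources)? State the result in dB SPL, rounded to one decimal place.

For uncorrelated sources the intensities add, so convert each level to linear form, sum, and take 10·log₁₀ of the total.
Σ 10^(L/10) = 10^(84.3/10) + 10^(72.7/10) + 10^(77.1/10) = 3.391e+08.
L_total = 10·log₁₀(3.391e+08) = 85.30 dB SPL.

85.3 dB SPL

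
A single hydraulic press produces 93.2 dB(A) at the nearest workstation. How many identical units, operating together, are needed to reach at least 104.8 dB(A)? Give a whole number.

N identical sources give L₁ + 10·log₁₀ N, so require 10·log₁₀ N ≥ 104.8 − 93.2 = 11.6 dB.
N ≥ 10^(11.6/10) = 14.454, so N = 15.

15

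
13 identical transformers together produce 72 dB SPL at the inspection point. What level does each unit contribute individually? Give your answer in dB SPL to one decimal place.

Dividing the total intensity by 13 lowers the level by 10·log₁₀ 13 = 11.139 dB: L₁ = 72 − 11.139.

60.9 dB SPL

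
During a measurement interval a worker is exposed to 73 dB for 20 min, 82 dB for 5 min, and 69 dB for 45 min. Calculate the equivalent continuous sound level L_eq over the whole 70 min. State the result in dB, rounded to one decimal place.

73.4 dB

Weight each interval's intensity by its duration and average over T = 70 min:
Σ tᵢ·10^(Lᵢ/10) = 20·10^(73/10) + 5·10^(82/10) + 45·10^(69/10) = 1.549e+09.
L_eq = 10·log₁₀(1.549e+09/70) = 73.45 dB.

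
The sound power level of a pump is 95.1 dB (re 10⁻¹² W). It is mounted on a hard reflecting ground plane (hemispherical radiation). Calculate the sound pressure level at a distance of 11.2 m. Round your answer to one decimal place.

The power spreads over a hemisphere of area 2π·r², so L_p = L_w − 10·log₁₀(2π·r²).
2π·r² = 788.2 m², 10·log₁₀ of that is 28.966 dB.
L_p = 95.1 − 28.966 = 66.13 dB.

66.1 dB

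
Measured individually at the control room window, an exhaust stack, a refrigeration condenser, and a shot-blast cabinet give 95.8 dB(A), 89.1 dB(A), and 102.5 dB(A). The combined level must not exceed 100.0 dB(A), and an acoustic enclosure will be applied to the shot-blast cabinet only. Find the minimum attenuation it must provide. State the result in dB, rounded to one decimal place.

5.2 dB

Everything except the shot-blast cabinet sums to 10^(95.8/10) + 10^(89.1/10) = 4.615e+09 in linear terms, 96.64 dB(A).
To meet 100.0 dB(A) overall, the treated shot-blast cabinet may contribute at most 10^(100.0/10) − 4.615e+09 = 5.385e+09, i.e. 97.31 dB(A).
So the shot-blast cabinet must be reduced from 102.5 to 97.31 dB(A): IL = 5.19 dB.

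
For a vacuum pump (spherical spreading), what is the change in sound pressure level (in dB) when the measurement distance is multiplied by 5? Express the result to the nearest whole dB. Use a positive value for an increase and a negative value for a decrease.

-14 dB

With spherical spreading the level changes by −20·log₁₀(r₂/r₁).
ΔL = −20·log₁₀(5) = -13.98 dB.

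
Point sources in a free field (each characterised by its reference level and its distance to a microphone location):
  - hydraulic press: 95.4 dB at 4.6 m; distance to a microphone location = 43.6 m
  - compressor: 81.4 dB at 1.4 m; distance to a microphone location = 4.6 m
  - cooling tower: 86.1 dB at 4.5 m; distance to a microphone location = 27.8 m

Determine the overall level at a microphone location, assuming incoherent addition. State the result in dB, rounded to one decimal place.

77.9 dB

Apply inverse-square spreading to bring every level to the receiver, then sum 10^(L/10).
hydraulic press: 95.4 − 20·log₁₀(43.6/4.6) = 95.4 − 19.53 = 75.87 dB.
compressor: 81.4 − 20·log₁₀(4.6/1.4) = 81.4 − 10.33 = 71.07 dB.
cooling tower: 86.1 − 20·log₁₀(27.8/4.5) = 86.1 − 15.82 = 70.28 dB.
Σ 10^(L/10) = 6.206e+07 → L_total = 10·log₁₀(6.206e+07) = 77.93 dB.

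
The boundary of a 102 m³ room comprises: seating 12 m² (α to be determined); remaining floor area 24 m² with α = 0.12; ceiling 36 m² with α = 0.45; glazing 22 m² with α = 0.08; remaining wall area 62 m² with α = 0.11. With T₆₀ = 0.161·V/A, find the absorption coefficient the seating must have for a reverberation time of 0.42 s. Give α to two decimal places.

0.95

A = 0.161·V/T₆₀ = 0.161·102/0.42 = 39.10 m² sabins.
Absorption from the other surfaces = 24·0.12 + 36·0.45 + 22·0.08 + 62·0.11 = 27.66 m², so the seating must supply 11.44 m² over 12 m².
α = 11.44/12 = 0.953.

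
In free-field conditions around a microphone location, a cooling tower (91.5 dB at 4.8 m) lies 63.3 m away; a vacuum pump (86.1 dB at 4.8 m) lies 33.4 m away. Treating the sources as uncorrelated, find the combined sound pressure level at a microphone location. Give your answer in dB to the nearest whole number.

Propagate each source to the receiver with L = L_ref − 20·log₁₀(r/r_ref), then add intensities.
cooling tower: 91.5 − 20·log₁₀(63.3/4.8) = 91.5 − 22.40 = 69.10 dB.
vacuum pump: 86.1 − 20·log₁₀(33.4/4.8) = 86.1 − 16.85 = 69.25 dB.
Σ 10^(L/10) = 1.654e+07 → L_total = 10·log₁₀(1.654e+07) = 72.18 dB.

72 dB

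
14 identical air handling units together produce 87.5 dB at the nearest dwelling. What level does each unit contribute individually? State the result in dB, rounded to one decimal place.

76.0 dB

Dividing the total intensity by 14 lowers the level by 10·log₁₀ 14 = 11.461 dB: L₁ = 87.5 − 11.461.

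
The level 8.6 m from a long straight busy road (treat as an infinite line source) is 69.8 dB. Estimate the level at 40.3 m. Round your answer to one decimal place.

63.1 dB

Cylindrical spreading from a line source gives a 10·log₁₀(r₂/r₁) drop.
L₂ = 69.8 − 10·log₁₀(40.3/8.6) = 69.8 − 6.708 = 63.09 dB.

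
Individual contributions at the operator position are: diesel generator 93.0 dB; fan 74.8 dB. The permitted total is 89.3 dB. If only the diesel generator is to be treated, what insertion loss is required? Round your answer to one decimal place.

Fixed contribution from the other source: Σ 10^(L/10) = 10^(74.8/10) = 3.020e+07 (74.80 dB).
The limit corresponds to 10^(89.3/10) = 8.511e+08; subtracting the fixed part leaves 8.209e+08 for the diesel generator, i.e. 89.14 dB.
So the diesel generator must be reduced from 93.0 to 89.14 dB: IL = 3.86 dB.

3.9 dB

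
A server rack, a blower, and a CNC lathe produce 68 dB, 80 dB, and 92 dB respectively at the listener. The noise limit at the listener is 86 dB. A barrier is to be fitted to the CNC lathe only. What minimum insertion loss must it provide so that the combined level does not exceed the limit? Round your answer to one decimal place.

7.3 dB

Everything except the CNC lathe sums to 10^(68/10) + 10^(80/10) = 1.063e+08 in linear terms, 80.27 dB.
The limit corresponds to 10^(86/10) = 3.981e+08; subtracting the fixed part leaves 2.918e+08 for the CNC lathe, i.e. 84.65 dB.
So the CNC lathe must be reduced from 92 to 84.65 dB: IL = 7.35 dB.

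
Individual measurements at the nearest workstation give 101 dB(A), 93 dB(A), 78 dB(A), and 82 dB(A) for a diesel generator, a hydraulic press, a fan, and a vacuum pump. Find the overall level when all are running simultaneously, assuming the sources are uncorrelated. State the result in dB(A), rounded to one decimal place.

101.7 dB(A)

For uncorrelated sources the intensities add, so convert each level to linear form, sum, and take 10·log₁₀ of the total.
Σ 10^(L/10) = 10^(101/10) + 10^(93/10) + 10^(78/10) + 10^(82/10) = 1.481e+10.
L_total = 10·log₁₀(1.481e+10) = 101.70 dB(A).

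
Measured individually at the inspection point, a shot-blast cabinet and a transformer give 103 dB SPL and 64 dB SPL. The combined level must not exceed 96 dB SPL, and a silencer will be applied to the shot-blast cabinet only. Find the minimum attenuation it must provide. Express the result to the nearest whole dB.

Fixed contribution from the other source: Σ 10^(L/10) = 10^(64/10) = 2.512e+06 (64.00 dB SPL).
To meet 96 dB SPL overall, the treated shot-blast cabinet may contribute at most 10^(96/10) − 2.512e+06 = 3.979e+09, i.e. 96.00 dB SPL.
Required insertion loss = 103 − 96.00 = 7.00 dB.

7 dB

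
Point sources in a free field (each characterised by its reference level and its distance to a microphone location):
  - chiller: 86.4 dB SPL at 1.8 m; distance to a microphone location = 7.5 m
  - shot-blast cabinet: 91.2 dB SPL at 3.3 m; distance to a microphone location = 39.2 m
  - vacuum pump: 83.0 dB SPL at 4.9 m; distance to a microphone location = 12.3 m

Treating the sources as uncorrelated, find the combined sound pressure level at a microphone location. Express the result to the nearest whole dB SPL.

Propagate each source to the receiver with L = L_ref − 20·log₁₀(r/r_ref), then add intensities.
chiller: 86.4 − 20·log₁₀(7.5/1.8) = 86.4 − 12.40 = 74.00 dB SPL.
shot-blast cabinet: 91.2 − 20·log₁₀(39.2/3.3) = 91.2 − 21.50 = 69.70 dB SPL.
vacuum pump: 83.0 − 20·log₁₀(12.3/4.9) = 83.0 − 7.99 = 75.01 dB SPL.
Σ 10^(L/10) = 6.615e+07 → L_total = 10·log₁₀(6.615e+07) = 78.21 dB SPL.

78 dB SPL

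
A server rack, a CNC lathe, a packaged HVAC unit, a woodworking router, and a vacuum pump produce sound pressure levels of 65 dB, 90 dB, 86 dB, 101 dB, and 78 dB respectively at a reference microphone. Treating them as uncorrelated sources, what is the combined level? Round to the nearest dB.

Incoherent sources combine by intensity addition: L_total = 10·log₁₀(Σ 10^(L_i/10)).
Σ 10^(L/10) = 10^(65/10) + 10^(90/10) + 10^(86/10) + 10^(101/10) + 10^(78/10) = 1.405e+10.
L_total = 10·log₁₀(1.405e+10) = 101.48 dB.

101 dB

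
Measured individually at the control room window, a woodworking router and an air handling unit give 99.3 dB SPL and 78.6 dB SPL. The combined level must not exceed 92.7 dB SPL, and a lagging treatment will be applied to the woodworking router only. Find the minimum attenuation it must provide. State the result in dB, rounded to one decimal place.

Fixed contribution from the other source: Σ 10^(L/10) = 10^(78.6/10) = 7.244e+07 (78.60 dB SPL).
The limit corresponds to 10^(92.7/10) = 1.862e+09; subtracting the fixed part leaves 1.790e+09 for the woodworking router, i.e. 92.53 dB SPL.
Required insertion loss = 99.3 − 92.53 = 6.77 dB.

6.8 dB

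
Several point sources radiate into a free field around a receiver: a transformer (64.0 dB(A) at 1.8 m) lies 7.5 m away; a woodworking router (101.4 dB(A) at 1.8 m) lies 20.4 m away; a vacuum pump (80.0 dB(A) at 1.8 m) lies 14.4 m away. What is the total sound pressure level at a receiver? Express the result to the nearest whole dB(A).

First find each source's level at the receiver (point-source: −20·log₁₀(r/r_ref)), then combine on an intensity basis.
transformer: 64.0 − 20·log₁₀(7.5/1.8) = 64.0 − 12.40 = 51.60 dB(A).
woodworking router: 101.4 − 20·log₁₀(20.4/1.8) = 101.4 − 21.09 = 80.31 dB(A).
vacuum pump: 80.0 − 20·log₁₀(14.4/1.8) = 80.0 − 18.06 = 61.94 dB(A).
Σ 10^(L/10) = 1.092e+08 → L_total = 10·log₁₀(1.092e+08) = 80.38 dB(A).

80 dB(A)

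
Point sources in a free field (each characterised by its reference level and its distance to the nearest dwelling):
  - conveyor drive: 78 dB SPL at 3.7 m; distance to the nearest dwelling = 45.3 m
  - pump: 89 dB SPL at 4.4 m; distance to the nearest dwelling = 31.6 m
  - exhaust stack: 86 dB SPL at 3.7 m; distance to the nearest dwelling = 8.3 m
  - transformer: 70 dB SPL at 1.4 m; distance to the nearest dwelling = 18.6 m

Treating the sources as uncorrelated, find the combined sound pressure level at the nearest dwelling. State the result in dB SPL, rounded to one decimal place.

First find each source's level at the receiver (point-source: −20·log₁₀(r/r_ref)), then combine on an intensity basis.
conveyor drive: 78 − 20·log₁₀(45.3/3.7) = 78 − 21.76 = 56.24 dB SPL.
pump: 89 − 20·log₁₀(31.6/4.4) = 89 − 17.12 = 71.88 dB SPL.
exhaust stack: 86 − 20·log₁₀(8.3/3.7) = 86 − 7.02 = 78.98 dB SPL.
transformer: 70 − 20·log₁₀(18.6/1.4) = 70 − 22.47 = 47.53 dB SPL.
Σ 10^(L/10) = 9.499e+07 → L_total = 10·log₁₀(9.499e+07) = 79.78 dB SPL.

79.8 dB SPL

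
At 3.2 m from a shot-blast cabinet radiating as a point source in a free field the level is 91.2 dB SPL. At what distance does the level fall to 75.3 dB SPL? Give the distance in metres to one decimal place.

The 15.9 dB drop corresponds to a distance ratio of 10^(15.9/20) for a point source.
r₂ = 3.2·10^((91.2−75.3)/20) = 3.2·10^(15.9/20) = 19.96 m.

20.0 m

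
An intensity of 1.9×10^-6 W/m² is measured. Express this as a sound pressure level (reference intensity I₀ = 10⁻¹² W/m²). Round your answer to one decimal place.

62.8 dB

I/I₀ = 1.9×10^-6/10⁻¹² = 1.9×10^6, and L = 10·log₁₀(I/I₀).
L = 10·(0.2788 + 6) = 62.79 dB.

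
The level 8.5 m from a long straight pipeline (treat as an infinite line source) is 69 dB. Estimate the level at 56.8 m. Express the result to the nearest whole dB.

61 dB

For a line source, L₂ = L₁ − 10·log₁₀(r₂/r₁).
L₂ = 69 − 10·log₁₀(56.8/8.5) = 69 − 8.249 = 60.75 dB.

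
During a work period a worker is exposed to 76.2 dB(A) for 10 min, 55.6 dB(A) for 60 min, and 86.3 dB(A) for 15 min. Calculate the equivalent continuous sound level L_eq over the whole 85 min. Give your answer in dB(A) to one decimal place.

L_eq = 10·log₁₀[(1/T)·Σ tᵢ·10^(Lᵢ/10)] with T = 85 min.
Σ tᵢ·10^(Lᵢ/10) = 10·10^(76.2/10) + 60·10^(55.6/10) + 15·10^(86.3/10) = 6.837e+09.
L_eq = 10·log₁₀(6.837e+09/85) = 79.05 dB(A).

79.1 dB(A)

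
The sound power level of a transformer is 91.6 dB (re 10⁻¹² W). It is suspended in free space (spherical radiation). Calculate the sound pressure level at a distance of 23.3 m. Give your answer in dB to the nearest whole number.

53 dB

Free-field spherical radiation: L_p = L_w − 10·log₁₀(4π·r²), r = 23.3 m.
4π·r² = 6822 m², 10·log₁₀ of that is 38.339 dB.
L_p = 91.6 − 38.339 = 53.26 dB.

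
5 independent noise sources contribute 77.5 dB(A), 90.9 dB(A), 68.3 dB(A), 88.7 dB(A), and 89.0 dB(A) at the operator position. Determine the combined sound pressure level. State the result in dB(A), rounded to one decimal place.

For uncorrelated sources the intensities add, so convert each level to linear form, sum, and take 10·log₁₀ of the total.
Σ 10^(L/10) = 10^(77.5/10) + 10^(90.9/10) + 10^(68.3/10) + 10^(88.7/10) + 10^(89.0/10) = 2.829e+09.
L_total = 10·log₁₀(2.829e+09) = 94.52 dB(A).

94.5 dB(A)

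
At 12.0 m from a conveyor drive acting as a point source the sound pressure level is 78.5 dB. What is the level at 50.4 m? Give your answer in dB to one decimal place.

66.0 dB

Point-source attenuation: ΔL = 20·log₁₀(r₂/r₁) = 20·log₁₀(50.4/12.0) = 12.465 dB.
L₂ = 78.5 − 20·log₁₀(50.4/12.0) = 78.5 − 12.465 = 66.04 dB.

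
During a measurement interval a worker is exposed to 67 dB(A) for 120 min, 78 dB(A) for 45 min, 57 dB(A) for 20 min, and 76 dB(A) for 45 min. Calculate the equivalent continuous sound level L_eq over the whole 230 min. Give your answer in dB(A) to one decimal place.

Weight each interval's intensity by its duration and average over T = 230 min:
Σ tᵢ·10^(Lᵢ/10) = 120·10^(67/10) + 45·10^(78/10) + 20·10^(57/10) + 45·10^(76/10) = 5.242e+09.
L_eq = 10·log₁₀(5.242e+09/230) = 73.58 dB(A).

73.6 dB(A)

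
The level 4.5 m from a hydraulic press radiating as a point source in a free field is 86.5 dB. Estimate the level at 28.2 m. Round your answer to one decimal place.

70.6 dB

Point-source attenuation: ΔL = 20·log₁₀(r₂/r₁) = 20·log₁₀(28.2/4.5) = 15.941 dB.
L₂ = 86.5 − 20·log₁₀(28.2/4.5) = 86.5 − 15.941 = 70.56 dB.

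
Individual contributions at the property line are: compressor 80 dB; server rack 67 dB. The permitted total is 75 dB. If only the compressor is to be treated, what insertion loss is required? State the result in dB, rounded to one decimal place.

5.7 dB

Fixed contribution from the other source: Σ 10^(L/10) = 10^(67/10) = 5.012e+06 (67.00 dB).
The limit corresponds to 10^(75/10) = 3.162e+07; subtracting the fixed part leaves 2.661e+07 for the compressor, i.e. 74.25 dB.
Required insertion loss = 80 − 74.25 = 5.75 dB.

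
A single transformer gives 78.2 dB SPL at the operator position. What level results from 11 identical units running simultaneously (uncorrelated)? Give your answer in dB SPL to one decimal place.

88.6 dB SPL

L_total = L₁ + 10·log₁₀ N for N identical incoherent sources.
L_total = 78.2 + 10·log₁₀(11) = 78.2 + 10.414 = 88.61 dB SPL.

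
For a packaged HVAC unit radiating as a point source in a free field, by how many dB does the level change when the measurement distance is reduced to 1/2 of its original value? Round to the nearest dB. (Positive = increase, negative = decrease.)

A point source loses 6 dB per doubling of distance; generally ΔL = −20·log₁₀(r₂/r₁).
ΔL = −20·log₁₀(0.5) = +6.02 dB.

+6 dB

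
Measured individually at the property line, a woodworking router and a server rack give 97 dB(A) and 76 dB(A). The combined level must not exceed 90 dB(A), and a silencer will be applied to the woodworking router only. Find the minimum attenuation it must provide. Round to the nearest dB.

Everything except the woodworking router sums to 10^(76/10) = 3.981e+07 in linear terms, 76.00 dB(A).
To meet 90 dB(A) overall, the treated woodworking router may contribute at most 10^(90/10) − 3.981e+07 = 9.602e+08, i.e. 89.82 dB(A).
Required insertion loss = 97 − 89.82 = 7.18 dB.

7 dB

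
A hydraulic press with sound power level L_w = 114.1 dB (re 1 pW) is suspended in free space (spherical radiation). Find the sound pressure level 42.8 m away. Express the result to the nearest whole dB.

70 dB

Free-field spherical radiation: L_p = L_w − 10·log₁₀(4π·r²), r = 42.8 m.
4π·r² = 2.302e+04 m², 10·log₁₀ of that is 43.621 dB.
L_p = 114.1 − 43.621 = 70.48 dB.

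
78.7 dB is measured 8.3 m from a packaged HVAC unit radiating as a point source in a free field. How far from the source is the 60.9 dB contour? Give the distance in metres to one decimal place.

64.4 m

For a point source L₁ − L₂ = 20·log₁₀(r₂/r₁), so r₂ = r₁·10^((L₁−L₂)/20).
r₂ = 8.3·10^((78.7−60.9)/20) = 8.3·10^(17.8/20) = 64.43 m.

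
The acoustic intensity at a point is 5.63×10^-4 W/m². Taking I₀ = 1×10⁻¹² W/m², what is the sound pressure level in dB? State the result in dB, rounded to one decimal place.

87.5 dB

I/I₀ = 5.63×10^-4/10⁻¹² = 5.63×10^8, and L = 10·log₁₀(I/I₀).
L = 10·(0.7505 + 8) = 87.51 dB.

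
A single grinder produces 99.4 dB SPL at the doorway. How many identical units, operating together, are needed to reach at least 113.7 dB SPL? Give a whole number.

Need L₁ + 10·log₁₀ N ≥ 113.7, i.e. log₁₀ N ≥ 1.43.
N ≥ 10^(14.3/10) = 26.915, so N = 27.

27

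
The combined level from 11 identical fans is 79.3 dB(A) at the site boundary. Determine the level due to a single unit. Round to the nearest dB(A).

For N identical incoherent sources L_total = L₁ + 10·log₁₀ N, so L₁ = 79.3 − 10·log₁₀(11) = 79.3 − 10.414.

69 dB(A)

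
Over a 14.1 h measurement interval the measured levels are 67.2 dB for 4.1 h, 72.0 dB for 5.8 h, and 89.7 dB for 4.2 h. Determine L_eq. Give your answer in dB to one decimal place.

84.6 dB

L_eq = 10·log₁₀[(1/T)·Σ tᵢ·10^(Lᵢ/10)] with T = 14.1 h.
Σ tᵢ·10^(Lᵢ/10) = 4.1·10^(67.2/10) + 5.8·10^(72.0/10) + 4.2·10^(89.7/10) = 4.033e+09.
L_eq = 10·log₁₀(4.033e+09/14.1) = 84.56 dB.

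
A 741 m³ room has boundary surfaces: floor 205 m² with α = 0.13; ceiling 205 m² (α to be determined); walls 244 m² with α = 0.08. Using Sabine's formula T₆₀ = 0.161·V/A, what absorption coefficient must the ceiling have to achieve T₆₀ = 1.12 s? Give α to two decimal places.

From T₆₀ = 0.161·V/A, the target T₆₀ = 1.12 s needs A = 0.161·741/1.12 = 106.52 m².
Absorption from the other surfaces = 205·0.13 + 244·0.08 = 46.17 m², so the ceiling must supply 60.35 m² over 205 m².
α = 60.35/205 = 0.294.

0.29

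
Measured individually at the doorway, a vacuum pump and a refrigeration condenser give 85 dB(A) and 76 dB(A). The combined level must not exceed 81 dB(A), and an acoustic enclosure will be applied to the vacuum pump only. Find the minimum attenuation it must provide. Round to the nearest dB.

6 dB

Fixed contribution from the other source: Σ 10^(L/10) = 10^(76/10) = 3.981e+07 (76.00 dB(A)).
To meet 81 dB(A) overall, the treated vacuum pump may contribute at most 10^(81/10) − 3.981e+07 = 8.608e+07, i.e. 79.35 dB(A).
So the vacuum pump must be reduced from 85 to 79.35 dB(A): IL = 5.65 dB.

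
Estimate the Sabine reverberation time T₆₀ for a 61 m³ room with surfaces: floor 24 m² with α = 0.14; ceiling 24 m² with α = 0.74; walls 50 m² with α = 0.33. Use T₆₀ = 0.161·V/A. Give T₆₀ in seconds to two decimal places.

A = Σ Sᵢαᵢ = 24·0.14 + 24·0.74 + 50·0.33 = 37.62 m².
T₆₀ = 0.161 × 61 / 37.62 = 0.261 s.

0.26 s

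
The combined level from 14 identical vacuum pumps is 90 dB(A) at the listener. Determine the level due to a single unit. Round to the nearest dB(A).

Dividing the total intensity by 14 lowers the level by 10·log₁₀ 14 = 11.461 dB: L₁ = 90 − 11.461.

79 dB(A)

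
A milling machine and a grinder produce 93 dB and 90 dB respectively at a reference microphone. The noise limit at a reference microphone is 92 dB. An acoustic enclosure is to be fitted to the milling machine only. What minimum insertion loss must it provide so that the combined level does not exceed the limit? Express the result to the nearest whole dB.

5 dB

Everything except the milling machine sums to 10^(90/10) = 1.000e+09 in linear terms, 90.00 dB.
The limit corresponds to 10^(92/10) = 1.585e+09; subtracting the fixed part leaves 5.849e+08 for the milling machine, i.e. 87.67 dB.
So the milling machine must be reduced from 93 to 87.67 dB: IL = 5.33 dB.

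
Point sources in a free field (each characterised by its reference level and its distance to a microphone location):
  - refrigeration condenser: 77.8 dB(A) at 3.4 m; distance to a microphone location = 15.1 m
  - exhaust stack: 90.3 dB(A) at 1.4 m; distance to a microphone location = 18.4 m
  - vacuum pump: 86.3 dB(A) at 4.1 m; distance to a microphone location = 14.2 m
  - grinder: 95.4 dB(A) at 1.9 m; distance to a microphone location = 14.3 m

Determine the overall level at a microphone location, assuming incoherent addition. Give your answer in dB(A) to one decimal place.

First find each source's level at the receiver (point-source: −20·log₁₀(r/r_ref)), then combine on an intensity basis.
refrigeration condenser: 77.8 − 20·log₁₀(15.1/3.4) = 77.8 − 12.95 = 64.85 dB(A).
exhaust stack: 90.3 − 20·log₁₀(18.4/1.4) = 90.3 − 22.37 = 67.93 dB(A).
vacuum pump: 86.3 − 20·log₁₀(14.2/4.1) = 86.3 − 10.79 = 75.51 dB(A).
grinder: 95.4 − 20·log₁₀(14.3/1.9) = 95.4 − 17.53 = 77.87 dB(A).
Σ 10^(L/10) = 1.060e+08 → L_total = 10·log₁₀(1.060e+08) = 80.25 dB(A).

80.3 dB(A)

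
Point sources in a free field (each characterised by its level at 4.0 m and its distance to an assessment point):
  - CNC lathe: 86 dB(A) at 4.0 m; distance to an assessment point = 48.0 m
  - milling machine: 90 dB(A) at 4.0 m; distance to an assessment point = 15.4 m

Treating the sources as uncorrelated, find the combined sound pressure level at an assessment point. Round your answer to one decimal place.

Apply inverse-square spreading to bring every level to the receiver, then sum 10^(L/10).
CNC lathe: 86 − 20·log₁₀(48.0/4.0) = 86 − 21.58 = 64.42 dB(A).
milling machine: 90 − 20·log₁₀(15.4/4.0) = 90 − 11.71 = 78.29 dB(A).
Σ 10^(L/10) = 7.023e+07 → L_total = 10·log₁₀(7.023e+07) = 78.47 dB(A).

78.5 dB(A)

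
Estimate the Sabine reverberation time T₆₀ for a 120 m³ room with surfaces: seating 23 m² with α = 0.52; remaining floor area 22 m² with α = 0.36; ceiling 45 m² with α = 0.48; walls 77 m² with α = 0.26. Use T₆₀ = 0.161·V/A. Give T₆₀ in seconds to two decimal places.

0.31 s

A = Σ Sᵢαᵢ = 23·0.52 + 22·0.36 + 45·0.48 + 77·0.26 = 61.50 m².
T₆₀ = 0.161·V/A = 0.161·120/61.50 = 0.314 s.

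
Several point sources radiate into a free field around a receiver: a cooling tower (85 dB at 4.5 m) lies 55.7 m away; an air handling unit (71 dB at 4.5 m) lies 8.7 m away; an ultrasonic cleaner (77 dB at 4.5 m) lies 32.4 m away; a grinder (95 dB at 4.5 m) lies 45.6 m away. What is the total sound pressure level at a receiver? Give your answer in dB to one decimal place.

First find each source's level at the receiver (point-source: −20·log₁₀(r/r_ref)), then combine on an intensity basis.
cooling tower: 85 − 20·log₁₀(55.7/4.5) = 85 − 21.85 = 63.15 dB.
air handling unit: 71 − 20·log₁₀(8.7/4.5) = 71 − 5.73 = 65.27 dB.
ultrasonic cleaner: 77 − 20·log₁₀(32.4/4.5) = 77 − 17.15 = 59.85 dB.
grinder: 95 − 20·log₁₀(45.6/4.5) = 95 − 20.12 = 74.88 dB.
Σ 10^(L/10) = 3.720e+07 → L_total = 10·log₁₀(3.720e+07) = 75.70 dB.

75.7 dB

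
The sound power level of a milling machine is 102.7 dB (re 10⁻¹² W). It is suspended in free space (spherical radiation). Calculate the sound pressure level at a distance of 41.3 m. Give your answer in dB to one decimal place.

The power spreads over a sphere of area 4π·r², so L_p = L_w − 10·log₁₀(4π·r²).
4π·r² = 2.143e+04 m², 10·log₁₀ of that is 43.311 dB.
L_p = 102.7 − 43.311 = 59.39 dB.

59.4 dB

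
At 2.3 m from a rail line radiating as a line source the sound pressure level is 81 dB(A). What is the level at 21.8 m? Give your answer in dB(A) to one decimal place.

71.2 dB(A)

Cylindrical spreading from a line source gives a 10·log₁₀(r₂/r₁) drop.
L₂ = 81 − 10·log₁₀(21.8/2.3) = 81 − 9.767 = 71.23 dB(A).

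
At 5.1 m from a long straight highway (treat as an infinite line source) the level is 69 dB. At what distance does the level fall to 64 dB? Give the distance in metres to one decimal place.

For a line source L₁ − L₂ = 10·log₁₀(r₂/r₁), so r₂ = r₁·10^((L₁−L₂)/10).
r₂ = 5.1·10^((69−64)/10) = 5.1·10^(5.0/10) = 16.13 m.

16.1 m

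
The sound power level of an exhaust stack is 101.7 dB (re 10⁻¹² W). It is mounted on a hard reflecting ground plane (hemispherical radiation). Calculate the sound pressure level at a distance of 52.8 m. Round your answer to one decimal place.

The power spreads over a hemisphere of area 2π·r², so L_p = L_w − 10·log₁₀(2π·r²).
2π·r² = 1.752e+04 m², 10·log₁₀ of that is 42.434 dB.
L_p = 101.7 − 42.434 = 59.27 dB.

59.3 dB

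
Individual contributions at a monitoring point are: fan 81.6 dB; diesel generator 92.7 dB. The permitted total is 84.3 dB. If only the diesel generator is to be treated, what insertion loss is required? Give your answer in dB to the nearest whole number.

12 dB

The untreated sources together contribute 10^(81.6/10) = 1.445e+08, i.e. 81.60 dB.
The limit corresponds to 10^(84.3/10) = 2.692e+08; subtracting the fixed part leaves 1.246e+08 for the diesel generator, i.e. 80.96 dB.
Required insertion loss = 92.7 − 80.96 = 11.74 dB.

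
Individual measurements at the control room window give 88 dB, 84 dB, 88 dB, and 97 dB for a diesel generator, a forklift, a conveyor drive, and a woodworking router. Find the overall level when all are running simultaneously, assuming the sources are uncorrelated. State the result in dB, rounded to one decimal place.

98.1 dB

For uncorrelated sources the intensities add, so convert each level to linear form, sum, and take 10·log₁₀ of the total.
Σ 10^(L/10) = 10^(88/10) + 10^(84/10) + 10^(88/10) + 10^(97/10) = 6.525e+09.
L_total = 10·log₁₀(6.525e+09) = 98.15 dB.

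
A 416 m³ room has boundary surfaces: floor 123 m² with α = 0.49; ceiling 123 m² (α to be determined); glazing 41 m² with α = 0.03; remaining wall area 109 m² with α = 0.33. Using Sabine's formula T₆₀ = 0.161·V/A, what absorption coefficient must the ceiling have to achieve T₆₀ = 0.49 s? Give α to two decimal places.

0.32

From T₆₀ = 0.161·V/A, the target T₆₀ = 0.49 s needs A = 0.161·416/0.49 = 136.69 m².
Absorption from the other surfaces = 123·0.49 + 41·0.03 + 109·0.33 = 97.47 m², so the ceiling must supply 39.22 m² over 123 m².
α = 39.22/123 = 0.319.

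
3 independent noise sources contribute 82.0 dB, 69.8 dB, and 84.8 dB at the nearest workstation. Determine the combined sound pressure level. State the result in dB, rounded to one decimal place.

Incoherent sources combine by intensity addition: L_total = 10·log₁₀(Σ 10^(L_i/10)).
Σ 10^(L/10) = 10^(82.0/10) + 10^(69.8/10) + 10^(84.8/10) = 4.700e+08.
L_total = 10·log₁₀(4.700e+08) = 86.72 dB.

86.7 dB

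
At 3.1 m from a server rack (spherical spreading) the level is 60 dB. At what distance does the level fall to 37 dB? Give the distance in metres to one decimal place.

43.8 m

Point-source spreading drops the level by 20·log₁₀(r₂/r₁); inverting, r₂/r₁ = 10^(ΔL/20).
r₂ = 3.1·10^((60−37)/20) = 3.1·10^(23.0/20) = 43.79 m.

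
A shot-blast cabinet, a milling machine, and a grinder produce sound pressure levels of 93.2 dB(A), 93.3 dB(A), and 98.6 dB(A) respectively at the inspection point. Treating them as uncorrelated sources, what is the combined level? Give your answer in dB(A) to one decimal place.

For uncorrelated sources the intensities add, so convert each level to linear form, sum, and take 10·log₁₀ of the total.
Σ 10^(L/10) = 10^(93.2/10) + 10^(93.3/10) + 10^(98.6/10) = 1.147e+10.
L_total = 10·log₁₀(1.147e+10) = 100.60 dB(A).

100.6 dB(A)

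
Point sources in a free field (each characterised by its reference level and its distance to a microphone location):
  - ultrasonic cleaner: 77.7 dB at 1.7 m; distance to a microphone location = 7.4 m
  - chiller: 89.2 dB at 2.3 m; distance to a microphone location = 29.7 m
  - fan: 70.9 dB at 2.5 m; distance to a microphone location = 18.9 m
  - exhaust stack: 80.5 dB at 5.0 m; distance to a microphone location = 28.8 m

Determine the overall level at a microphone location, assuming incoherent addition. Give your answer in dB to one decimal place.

70.7 dB

Propagate each source to the receiver with L = L_ref − 20·log₁₀(r/r_ref), then add intensities.
ultrasonic cleaner: 77.7 − 20·log₁₀(7.4/1.7) = 77.7 − 12.78 = 64.92 dB.
chiller: 89.2 − 20·log₁₀(29.7/2.3) = 89.2 − 22.22 = 66.98 dB.
fan: 70.9 − 20·log₁₀(18.9/2.5) = 70.9 − 17.57 = 53.33 dB.
exhaust stack: 80.5 − 20·log₁₀(28.8/5.0) = 80.5 − 15.21 = 65.29 dB.
Σ 10^(L/10) = 1.169e+07 → L_total = 10·log₁₀(1.169e+07) = 70.68 dB.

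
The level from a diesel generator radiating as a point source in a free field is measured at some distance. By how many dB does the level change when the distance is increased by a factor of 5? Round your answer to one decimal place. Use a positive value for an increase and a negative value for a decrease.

Point-source spreading: ΔL = −20·log₁₀(r₂/r₁).
ΔL = −20·log₁₀(5) = -13.98 dB.

-14.0 dB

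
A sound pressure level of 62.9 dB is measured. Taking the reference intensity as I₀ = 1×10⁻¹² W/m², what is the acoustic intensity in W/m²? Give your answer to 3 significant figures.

I = I₀·10^(L/10) = 10⁻¹² × 10^(62.9/10) = 10^(-5.710).

1.95e-06 W/m²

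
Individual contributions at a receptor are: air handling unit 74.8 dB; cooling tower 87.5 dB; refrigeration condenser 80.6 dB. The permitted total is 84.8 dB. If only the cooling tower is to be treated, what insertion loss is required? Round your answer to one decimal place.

5.5 dB

Everything except the cooling tower sums to 10^(74.8/10) + 10^(80.6/10) = 1.450e+08 in linear terms, 81.61 dB.
To meet 84.8 dB overall, the treated cooling tower may contribute at most 10^(84.8/10) − 1.450e+08 = 1.570e+08, i.e. 81.96 dB.
So the cooling tower must be reduced from 87.5 to 81.96 dB: IL = 5.54 dB.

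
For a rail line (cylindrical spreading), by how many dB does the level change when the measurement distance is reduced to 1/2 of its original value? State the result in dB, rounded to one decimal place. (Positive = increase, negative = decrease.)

With cylindrical spreading the level changes by −10·log₁₀(r₂/r₁).
ΔL = −10·log₁₀(0.5) = +3.01 dB.

+3.0 dB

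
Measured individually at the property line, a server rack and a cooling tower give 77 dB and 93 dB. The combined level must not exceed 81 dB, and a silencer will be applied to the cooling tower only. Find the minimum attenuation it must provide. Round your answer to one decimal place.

Fixed contribution from the other source: Σ 10^(L/10) = 10^(77/10) = 5.012e+07 (77.00 dB).
To meet 81 dB overall, the treated cooling tower may contribute at most 10^(81/10) − 5.012e+07 = 7.577e+07, i.e. 78.80 dB.
Required insertion loss = 93 − 78.80 = 14.20 dB.

14.2 dB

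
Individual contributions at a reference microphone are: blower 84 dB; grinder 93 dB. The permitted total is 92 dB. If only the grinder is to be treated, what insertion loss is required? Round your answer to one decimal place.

1.7 dB

Everything except the grinder sums to 10^(84/10) = 2.512e+08 in linear terms, 84.00 dB.
To meet 92 dB overall, the treated grinder may contribute at most 10^(92/10) − 2.512e+08 = 1.334e+09, i.e. 91.25 dB.
Required insertion loss = 93 − 91.25 = 1.75 dB.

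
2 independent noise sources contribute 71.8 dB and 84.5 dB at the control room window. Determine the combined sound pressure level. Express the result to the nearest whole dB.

85 dB

Incoherent sources combine by intensity addition: L_total = 10·log₁₀(Σ 10^(L_i/10)).
Σ 10^(L/10) = 10^(71.8/10) + 10^(84.5/10) = 2.970e+08.
L_total = 10·log₁₀(2.970e+08) = 84.73 dB.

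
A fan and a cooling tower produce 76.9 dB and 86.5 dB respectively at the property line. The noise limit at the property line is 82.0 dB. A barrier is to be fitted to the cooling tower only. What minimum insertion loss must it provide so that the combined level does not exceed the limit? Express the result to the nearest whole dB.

6 dB

Everything except the cooling tower sums to 10^(76.9/10) = 4.898e+07 in linear terms, 76.90 dB.
The limit corresponds to 10^(82.0/10) = 1.585e+08; subtracting the fixed part leaves 1.095e+08 for the cooling tower, i.e. 80.39 dB.
So the cooling tower must be reduced from 86.5 to 80.39 dB: IL = 6.11 dB.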